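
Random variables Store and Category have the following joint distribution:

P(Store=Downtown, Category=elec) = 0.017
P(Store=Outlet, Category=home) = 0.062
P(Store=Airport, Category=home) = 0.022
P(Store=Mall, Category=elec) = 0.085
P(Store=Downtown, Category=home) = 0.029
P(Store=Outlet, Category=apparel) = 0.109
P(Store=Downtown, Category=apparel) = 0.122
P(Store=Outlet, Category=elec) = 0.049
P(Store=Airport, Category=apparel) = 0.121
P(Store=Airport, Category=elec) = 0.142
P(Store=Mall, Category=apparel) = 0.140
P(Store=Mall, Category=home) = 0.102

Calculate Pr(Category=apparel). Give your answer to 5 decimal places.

0.49200

P(Category=apparel) = 0.122 + 0.140 + 0.121 + 0.109 = 0.492.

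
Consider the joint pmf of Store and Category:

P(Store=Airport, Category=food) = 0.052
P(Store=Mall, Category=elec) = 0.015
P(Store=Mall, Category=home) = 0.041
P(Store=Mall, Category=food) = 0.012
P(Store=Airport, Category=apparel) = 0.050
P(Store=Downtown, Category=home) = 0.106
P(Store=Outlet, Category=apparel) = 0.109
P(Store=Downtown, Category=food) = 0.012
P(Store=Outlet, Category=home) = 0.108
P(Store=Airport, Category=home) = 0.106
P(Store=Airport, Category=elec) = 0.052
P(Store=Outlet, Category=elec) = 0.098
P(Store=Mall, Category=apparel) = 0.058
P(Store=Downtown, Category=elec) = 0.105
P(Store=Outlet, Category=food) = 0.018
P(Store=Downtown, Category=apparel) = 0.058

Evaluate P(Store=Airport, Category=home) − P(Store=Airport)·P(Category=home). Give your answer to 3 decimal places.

P(Store=Airport) = 0.052 + 0.050 + 0.052 + 0.106 = 0.260.
P(Category=home) = 0.106 + 0.041 + 0.106 + 0.108 = 0.361.
P(Store=Airport, Category=home) − P(Store=Airport)P(Category=home) = 0.106 − 0.260×0.361 = 0.012.

0.012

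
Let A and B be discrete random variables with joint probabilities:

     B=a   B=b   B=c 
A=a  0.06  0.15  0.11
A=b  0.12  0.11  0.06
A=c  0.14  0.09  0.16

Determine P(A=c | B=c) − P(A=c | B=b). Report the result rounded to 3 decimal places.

0.228

P(B=c) = 0.11 + 0.06 + 0.16 = 0.33; P(A=c | B=c) = 0.16/0.33 = 0.4848.
P(B=b) = 0.15 + 0.11 + 0.09 = 0.35; P(A=c | B=b) = 0.09/0.35 = 0.2571.
Difference = 0.228.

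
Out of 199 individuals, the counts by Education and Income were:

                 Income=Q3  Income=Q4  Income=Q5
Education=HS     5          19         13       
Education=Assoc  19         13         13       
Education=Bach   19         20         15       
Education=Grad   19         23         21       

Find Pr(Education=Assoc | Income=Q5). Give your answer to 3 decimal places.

Total with Income=Q5: 13 + 13 + 15 + 21 = 62.
P(Education=Assoc | Income=Q5) = 13/62 = 0.210.

0.210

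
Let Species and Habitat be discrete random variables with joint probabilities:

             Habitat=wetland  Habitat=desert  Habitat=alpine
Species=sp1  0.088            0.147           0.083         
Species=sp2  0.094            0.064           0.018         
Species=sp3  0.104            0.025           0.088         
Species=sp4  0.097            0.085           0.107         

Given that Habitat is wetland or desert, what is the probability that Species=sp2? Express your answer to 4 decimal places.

P(Habitat=wetland) = 0.088 + 0.094 + 0.104 + 0.097 = 0.383.
P(Habitat=desert) = 0.147 + 0.064 + 0.025 + 0.085 = 0.321.
P(Habitat ∈ {wetland, desert}) = 0.383 + 0.321 = 0.704; P(Species=sp2, Habitat ∈ {wetland, desert}) = 0.094 + 0.064 = 0.158.
P(Species=sp2 | Habitat ∈ {wetland, desert}) = 0.158/0.704 = 0.2244.

0.2244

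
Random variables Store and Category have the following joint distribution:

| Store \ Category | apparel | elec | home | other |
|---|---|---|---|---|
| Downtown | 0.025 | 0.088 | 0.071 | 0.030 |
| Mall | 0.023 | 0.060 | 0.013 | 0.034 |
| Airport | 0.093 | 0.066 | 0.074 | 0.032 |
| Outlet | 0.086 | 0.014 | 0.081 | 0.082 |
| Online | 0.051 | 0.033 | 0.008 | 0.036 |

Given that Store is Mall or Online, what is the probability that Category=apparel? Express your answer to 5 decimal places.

0.28682

P(Store=Mall) = 0.023 + 0.060 + 0.013 + 0.034 = 0.130.
P(Store=Online) = 0.051 + 0.033 + 0.008 + 0.036 = 0.128.
P(Store ∈ {Mall, Online}) = 0.130 + 0.128 = 0.258; P(Category=apparel, Store ∈ {Mall, Online}) = 0.023 + 0.051 = 0.074.
P(Category=apparel | Store ∈ {Mall, Online}) = 0.074/0.258 = 0.28682.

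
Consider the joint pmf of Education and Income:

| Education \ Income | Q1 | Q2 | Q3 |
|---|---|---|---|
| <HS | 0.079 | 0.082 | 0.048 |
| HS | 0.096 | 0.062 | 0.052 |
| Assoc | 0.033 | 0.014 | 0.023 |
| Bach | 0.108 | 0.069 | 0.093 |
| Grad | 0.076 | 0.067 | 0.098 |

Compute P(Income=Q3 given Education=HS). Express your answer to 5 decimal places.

0.24762

P(Education=HS) = 0.096 + 0.062 + 0.052 = 0.210.
P(Income=Q3 | Education=HS) = 0.052/0.210 = 0.24762.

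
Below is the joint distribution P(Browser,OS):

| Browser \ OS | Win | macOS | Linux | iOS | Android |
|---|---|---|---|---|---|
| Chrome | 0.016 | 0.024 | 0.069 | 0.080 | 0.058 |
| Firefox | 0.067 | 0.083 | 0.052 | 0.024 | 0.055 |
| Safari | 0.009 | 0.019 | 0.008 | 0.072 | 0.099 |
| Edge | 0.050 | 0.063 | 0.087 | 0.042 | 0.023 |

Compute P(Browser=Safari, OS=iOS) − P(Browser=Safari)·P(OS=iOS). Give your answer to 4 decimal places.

0.0269

P(Browser=Safari) = 0.009 + 0.019 + 0.008 + 0.072 + 0.099 = 0.207.
P(OS=iOS) = 0.080 + 0.024 + 0.072 + 0.042 = 0.218.
P(Browser=Safari, OS=iOS) − P(Browser=Safari)P(OS=iOS) = 0.072 − 0.207×0.218 = 0.0269.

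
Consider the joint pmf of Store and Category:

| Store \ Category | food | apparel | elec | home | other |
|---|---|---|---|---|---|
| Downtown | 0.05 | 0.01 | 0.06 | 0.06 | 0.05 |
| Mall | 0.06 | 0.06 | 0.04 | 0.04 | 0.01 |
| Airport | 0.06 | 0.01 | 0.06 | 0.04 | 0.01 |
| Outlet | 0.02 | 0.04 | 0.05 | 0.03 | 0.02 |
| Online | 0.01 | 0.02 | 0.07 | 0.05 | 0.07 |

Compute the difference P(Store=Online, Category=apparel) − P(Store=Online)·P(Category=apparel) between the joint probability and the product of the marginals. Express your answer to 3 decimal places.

P(Store=Online) = 0.01 + 0.02 + 0.07 + 0.05 + 0.07 = 0.22.
P(Category=apparel) = 0.01 + 0.06 + 0.01 + 0.04 + 0.02 = 0.14.
P(Store=Online, Category=apparel) − P(Store=Online)P(Category=apparel) = 0.02 − 0.22×0.14 = -0.011.

-0.011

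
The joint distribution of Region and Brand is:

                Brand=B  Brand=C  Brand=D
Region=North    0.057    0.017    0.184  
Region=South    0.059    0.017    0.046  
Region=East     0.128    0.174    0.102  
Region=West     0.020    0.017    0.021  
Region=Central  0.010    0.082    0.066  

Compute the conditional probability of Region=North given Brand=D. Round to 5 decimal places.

P(Brand=D) = 0.184 + 0.046 + 0.102 + 0.021 + 0.066 = 0.419.
P(Region=North | Brand=D) = 0.184/0.419 = 0.43914.

0.43914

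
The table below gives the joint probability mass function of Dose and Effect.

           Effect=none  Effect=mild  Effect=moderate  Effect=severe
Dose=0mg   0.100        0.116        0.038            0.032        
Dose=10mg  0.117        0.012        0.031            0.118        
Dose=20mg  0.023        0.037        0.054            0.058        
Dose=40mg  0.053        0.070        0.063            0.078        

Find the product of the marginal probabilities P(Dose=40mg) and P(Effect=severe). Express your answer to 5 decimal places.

P(Dose=40mg) = 0.053 + 0.070 + 0.063 + 0.078 = 0.264.
P(Effect=severe) = 0.032 + 0.118 + 0.058 + 0.078 = 0.286.
Product: 0.264 × 0.286 = 0.07550.

0.07550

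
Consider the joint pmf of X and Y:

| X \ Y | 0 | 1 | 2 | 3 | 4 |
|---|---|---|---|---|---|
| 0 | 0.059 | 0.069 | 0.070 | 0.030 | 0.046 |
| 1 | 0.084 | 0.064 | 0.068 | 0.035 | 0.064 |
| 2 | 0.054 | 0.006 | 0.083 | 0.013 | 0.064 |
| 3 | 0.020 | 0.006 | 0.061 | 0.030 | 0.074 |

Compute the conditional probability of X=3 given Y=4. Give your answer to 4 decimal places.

P(Y=4) = 0.046 + 0.064 + 0.064 + 0.074 = 0.248.
P(X=3 | Y=4) = 0.074/0.248 = 0.2984.

0.2984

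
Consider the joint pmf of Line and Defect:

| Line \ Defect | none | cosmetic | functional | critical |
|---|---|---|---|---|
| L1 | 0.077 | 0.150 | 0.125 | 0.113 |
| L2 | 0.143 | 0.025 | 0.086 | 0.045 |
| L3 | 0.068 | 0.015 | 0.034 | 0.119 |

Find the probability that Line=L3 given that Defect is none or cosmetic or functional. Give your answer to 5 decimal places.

0.16183

P(Defect=none) = 0.077 + 0.143 + 0.068 = 0.288.
P(Defect=cosmetic) = 0.150 + 0.025 + 0.015 = 0.190.
P(Defect=functional) = 0.125 + 0.086 + 0.034 = 0.245.
P(Defect ∈ {none, cosmetic, functional}) = 0.288 + 0.190 + 0.245 = 0.723; P(Line=L3, Defect ∈ {none, cosmetic, functional}) = 0.068 + 0.015 + 0.034 = 0.117.
P(Line=L3 | Defect ∈ {none, cosmetic, functional}) = 0.117/0.723 = 0.16183.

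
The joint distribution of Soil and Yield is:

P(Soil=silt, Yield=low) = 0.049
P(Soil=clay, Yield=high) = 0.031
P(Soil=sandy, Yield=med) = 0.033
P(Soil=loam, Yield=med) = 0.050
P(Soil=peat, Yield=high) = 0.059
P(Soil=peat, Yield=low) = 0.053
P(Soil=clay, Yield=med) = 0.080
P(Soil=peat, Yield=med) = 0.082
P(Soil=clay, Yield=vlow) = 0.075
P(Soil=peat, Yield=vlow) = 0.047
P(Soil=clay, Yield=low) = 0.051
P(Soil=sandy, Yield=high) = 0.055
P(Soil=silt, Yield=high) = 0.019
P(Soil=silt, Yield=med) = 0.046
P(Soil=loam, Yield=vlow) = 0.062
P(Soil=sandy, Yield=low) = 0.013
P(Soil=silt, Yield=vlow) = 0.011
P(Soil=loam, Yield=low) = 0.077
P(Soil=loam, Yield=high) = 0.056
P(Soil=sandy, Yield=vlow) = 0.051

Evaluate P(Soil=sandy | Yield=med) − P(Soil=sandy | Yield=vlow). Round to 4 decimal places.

P(Yield=med) = 0.033 + 0.050 + 0.080 + 0.046 + 0.082 = 0.291; P(Soil=sandy | Yield=med) = 0.033/0.291 = 0.11340.
P(Yield=vlow) = 0.051 + 0.062 + 0.075 + 0.011 + 0.047 = 0.246; P(Soil=sandy | Yield=vlow) = 0.051/0.246 = 0.20732.
Difference = -0.0939.

-0.0939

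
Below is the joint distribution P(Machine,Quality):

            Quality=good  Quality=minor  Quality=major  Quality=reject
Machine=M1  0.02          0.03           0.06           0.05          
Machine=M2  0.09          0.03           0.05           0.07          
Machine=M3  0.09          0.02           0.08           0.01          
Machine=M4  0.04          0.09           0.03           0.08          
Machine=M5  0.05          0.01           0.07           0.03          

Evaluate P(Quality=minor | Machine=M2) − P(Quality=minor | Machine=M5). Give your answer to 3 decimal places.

P(Machine=M2) = 0.09 + 0.03 + 0.05 + 0.07 = 0.24; P(Quality=minor | Machine=M2) = 0.03/0.24 = 0.1250.
P(Machine=M5) = 0.05 + 0.01 + 0.07 + 0.03 = 0.16; P(Quality=minor | Machine=M5) = 0.01/0.16 = 0.0625.
Difference = 0.063.

0.063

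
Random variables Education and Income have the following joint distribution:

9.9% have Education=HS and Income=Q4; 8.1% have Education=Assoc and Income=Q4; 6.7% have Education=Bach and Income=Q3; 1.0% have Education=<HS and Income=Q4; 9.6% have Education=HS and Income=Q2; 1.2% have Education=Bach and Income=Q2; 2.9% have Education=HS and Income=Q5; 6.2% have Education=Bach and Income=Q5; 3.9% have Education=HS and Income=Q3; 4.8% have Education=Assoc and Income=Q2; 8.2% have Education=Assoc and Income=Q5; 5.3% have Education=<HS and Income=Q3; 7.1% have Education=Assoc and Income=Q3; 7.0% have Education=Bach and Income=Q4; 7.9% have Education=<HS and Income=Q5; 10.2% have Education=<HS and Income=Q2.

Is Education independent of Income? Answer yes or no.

P(Education=<HS) = 0.244 and P(Income=Q4) = 0.260, so their product is 0.06344, but P(Education=<HS, Income=Q4) = 0.010. Since these differ, Education and Income are not independent.

no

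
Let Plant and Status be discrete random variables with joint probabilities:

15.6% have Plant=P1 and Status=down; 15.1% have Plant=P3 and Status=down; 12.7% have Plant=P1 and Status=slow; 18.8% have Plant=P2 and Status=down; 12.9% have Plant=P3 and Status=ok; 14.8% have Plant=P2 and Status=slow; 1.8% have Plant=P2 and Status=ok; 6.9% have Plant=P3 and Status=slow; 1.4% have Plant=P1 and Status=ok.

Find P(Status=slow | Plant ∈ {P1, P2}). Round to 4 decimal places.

0.4224

P(Plant=P1) = 0.014 + 0.127 + 0.156 = 0.297.
P(Plant=P2) = 0.018 + 0.148 + 0.188 = 0.354.
P(Plant ∈ {P1, P2}) = 0.297 + 0.354 = 0.651; P(Status=slow, Plant ∈ {P1, P2}) = 0.127 + 0.148 = 0.275.
P(Status=slow | Plant ∈ {P1, P2}) = 0.275/0.651 = 0.4224.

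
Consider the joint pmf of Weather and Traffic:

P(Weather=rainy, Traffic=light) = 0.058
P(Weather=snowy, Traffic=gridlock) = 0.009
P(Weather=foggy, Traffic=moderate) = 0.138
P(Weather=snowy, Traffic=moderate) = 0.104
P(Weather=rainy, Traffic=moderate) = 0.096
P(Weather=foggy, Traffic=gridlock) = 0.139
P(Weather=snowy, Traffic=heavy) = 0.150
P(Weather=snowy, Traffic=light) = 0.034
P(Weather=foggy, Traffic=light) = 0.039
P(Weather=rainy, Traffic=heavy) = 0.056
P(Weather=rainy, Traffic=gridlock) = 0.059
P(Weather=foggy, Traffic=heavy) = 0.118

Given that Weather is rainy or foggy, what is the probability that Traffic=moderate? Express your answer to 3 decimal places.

P(Weather=rainy) = 0.058 + 0.096 + 0.056 + 0.059 = 0.269.
P(Weather=foggy) = 0.039 + 0.138 + 0.118 + 0.139 = 0.434.
P(Weather ∈ {rainy, foggy}) = 0.269 + 0.434 = 0.703; P(Traffic=moderate, Weather ∈ {rainy, foggy}) = 0.096 + 0.138 = 0.234.
P(Traffic=moderate | Weather ∈ {rainy, foggy}) = 0.234/0.703 = 0.333.

0.333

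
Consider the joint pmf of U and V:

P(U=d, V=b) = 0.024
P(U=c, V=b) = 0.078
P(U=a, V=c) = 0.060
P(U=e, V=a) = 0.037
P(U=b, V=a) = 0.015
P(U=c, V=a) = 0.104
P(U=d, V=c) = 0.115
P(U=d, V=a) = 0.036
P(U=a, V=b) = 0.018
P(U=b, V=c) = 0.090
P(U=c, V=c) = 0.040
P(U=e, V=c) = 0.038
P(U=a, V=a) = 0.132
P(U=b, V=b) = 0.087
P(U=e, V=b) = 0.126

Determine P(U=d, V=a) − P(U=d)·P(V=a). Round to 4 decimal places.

P(U=d) = 0.036 + 0.024 + 0.115 = 0.175.
P(V=a) = 0.132 + 0.015 + 0.104 + 0.036 + 0.037 = 0.324.
P(U=d, V=a) − P(U=d)P(V=a) = 0.036 − 0.175×0.324 = -0.0207.

-0.0207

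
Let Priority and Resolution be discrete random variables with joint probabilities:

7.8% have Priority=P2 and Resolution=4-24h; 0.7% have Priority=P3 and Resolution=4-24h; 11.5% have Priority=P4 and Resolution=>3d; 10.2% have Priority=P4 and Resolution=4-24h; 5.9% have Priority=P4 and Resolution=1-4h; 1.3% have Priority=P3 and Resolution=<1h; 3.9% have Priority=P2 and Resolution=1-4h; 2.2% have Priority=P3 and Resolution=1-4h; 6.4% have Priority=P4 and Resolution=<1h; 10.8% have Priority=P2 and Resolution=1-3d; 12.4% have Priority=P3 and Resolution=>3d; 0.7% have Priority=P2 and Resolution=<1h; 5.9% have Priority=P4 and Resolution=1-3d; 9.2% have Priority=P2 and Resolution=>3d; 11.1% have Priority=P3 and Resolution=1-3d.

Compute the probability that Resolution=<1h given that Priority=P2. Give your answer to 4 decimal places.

0.0216

P(Priority=P2) = 0.007 + 0.039 + 0.078 + 0.108 + 0.092 = 0.324.
P(Resolution=<1h | Priority=P2) = 0.007/0.324 = 0.0216.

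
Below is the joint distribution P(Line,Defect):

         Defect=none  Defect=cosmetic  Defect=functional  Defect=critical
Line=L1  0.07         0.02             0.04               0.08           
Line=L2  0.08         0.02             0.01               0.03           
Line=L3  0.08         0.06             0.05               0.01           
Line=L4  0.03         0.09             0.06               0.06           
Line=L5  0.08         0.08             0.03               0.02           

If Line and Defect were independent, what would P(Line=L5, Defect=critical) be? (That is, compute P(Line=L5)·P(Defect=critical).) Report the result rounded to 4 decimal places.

P(Line=L5) = 0.08 + 0.08 + 0.03 + 0.02 = 0.21.
P(Defect=critical) = 0.08 + 0.03 + 0.01 + 0.06 + 0.02 = 0.20.
Product: 0.21 × 0.20 = 0.0420.

0.0420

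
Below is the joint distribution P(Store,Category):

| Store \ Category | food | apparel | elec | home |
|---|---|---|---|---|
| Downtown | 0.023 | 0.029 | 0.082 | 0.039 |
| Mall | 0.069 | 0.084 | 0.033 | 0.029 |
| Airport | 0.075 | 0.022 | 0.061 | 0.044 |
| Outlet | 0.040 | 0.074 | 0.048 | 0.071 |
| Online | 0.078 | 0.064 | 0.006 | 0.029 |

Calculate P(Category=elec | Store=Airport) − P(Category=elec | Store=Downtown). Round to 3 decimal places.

P(Store=Airport) = 0.075 + 0.022 + 0.061 + 0.044 = 0.202; P(Category=elec | Store=Airport) = 0.061/0.202 = 0.3020.
P(Store=Downtown) = 0.023 + 0.029 + 0.082 + 0.039 = 0.173; P(Category=elec | Store=Downtown) = 0.082/0.173 = 0.4740.
Difference = -0.172.

-0.172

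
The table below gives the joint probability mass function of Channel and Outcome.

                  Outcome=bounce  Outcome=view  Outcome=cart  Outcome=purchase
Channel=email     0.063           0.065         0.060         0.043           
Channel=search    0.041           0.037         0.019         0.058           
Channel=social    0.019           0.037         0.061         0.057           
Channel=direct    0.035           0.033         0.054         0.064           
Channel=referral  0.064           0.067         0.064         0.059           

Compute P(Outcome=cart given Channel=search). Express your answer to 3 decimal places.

P(Channel=search) = 0.041 + 0.037 + 0.019 + 0.058 = 0.155.
P(Outcome=cart | Channel=search) = 0.019/0.155 = 0.123.

0.123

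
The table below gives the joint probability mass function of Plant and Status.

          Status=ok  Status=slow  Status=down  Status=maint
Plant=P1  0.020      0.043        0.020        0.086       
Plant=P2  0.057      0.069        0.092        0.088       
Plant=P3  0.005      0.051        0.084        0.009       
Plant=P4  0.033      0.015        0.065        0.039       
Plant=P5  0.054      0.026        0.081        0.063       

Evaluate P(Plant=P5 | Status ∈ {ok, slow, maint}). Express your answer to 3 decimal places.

0.217

P(Status=ok) = 0.020 + 0.057 + 0.005 + 0.033 + 0.054 = 0.169.
P(Status=slow) = 0.043 + 0.069 + 0.051 + 0.015 + 0.026 = 0.204.
P(Status=maint) = 0.086 + 0.088 + 0.009 + 0.039 + 0.063 = 0.285.
P(Status ∈ {ok, slow, maint}) = 0.169 + 0.204 + 0.285 = 0.658; P(Plant=P5, Status ∈ {ok, slow, maint}) = 0.054 + 0.026 + 0.063 = 0.143.
P(Plant=P5 | Status ∈ {ok, slow, maint}) = 0.143/0.658 = 0.217.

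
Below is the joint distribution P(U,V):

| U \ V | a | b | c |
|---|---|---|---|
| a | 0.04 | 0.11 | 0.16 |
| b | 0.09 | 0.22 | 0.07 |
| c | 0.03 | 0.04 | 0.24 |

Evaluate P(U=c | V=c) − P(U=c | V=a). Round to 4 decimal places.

0.3231

P(V=c) = 0.16 + 0.07 + 0.24 = 0.47; P(U=c | V=c) = 0.24/0.47 = 0.51064.
P(V=a) = 0.04 + 0.09 + 0.03 = 0.16; P(U=c | V=a) = 0.03/0.16 = 0.18750.
Difference = 0.3231.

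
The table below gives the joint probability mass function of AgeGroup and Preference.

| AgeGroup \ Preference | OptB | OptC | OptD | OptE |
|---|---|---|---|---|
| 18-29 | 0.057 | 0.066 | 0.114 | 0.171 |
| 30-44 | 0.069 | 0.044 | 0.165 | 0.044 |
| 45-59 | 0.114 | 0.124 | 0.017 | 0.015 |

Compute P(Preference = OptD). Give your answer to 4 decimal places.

P(Preference=OptD) = 0.114 + 0.165 + 0.017 = 0.296.

0.2960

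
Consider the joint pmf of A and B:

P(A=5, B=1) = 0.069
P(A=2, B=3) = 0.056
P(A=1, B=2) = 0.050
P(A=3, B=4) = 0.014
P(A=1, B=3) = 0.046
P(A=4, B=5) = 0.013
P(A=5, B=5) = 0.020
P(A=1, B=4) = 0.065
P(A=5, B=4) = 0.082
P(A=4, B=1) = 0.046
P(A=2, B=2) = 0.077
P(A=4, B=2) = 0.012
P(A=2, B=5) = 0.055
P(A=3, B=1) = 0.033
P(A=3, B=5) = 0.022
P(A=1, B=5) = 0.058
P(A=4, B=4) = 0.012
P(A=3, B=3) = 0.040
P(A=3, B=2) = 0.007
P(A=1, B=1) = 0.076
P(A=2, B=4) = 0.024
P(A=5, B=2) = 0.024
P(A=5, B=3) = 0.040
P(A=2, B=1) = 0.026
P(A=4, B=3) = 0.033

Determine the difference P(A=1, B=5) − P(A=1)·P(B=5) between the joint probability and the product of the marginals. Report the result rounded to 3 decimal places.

P(A=1) = 0.076 + 0.050 + 0.046 + 0.065 + 0.058 = 0.295.
P(B=5) = 0.058 + 0.055 + 0.022 + 0.013 + 0.020 = 0.168.
P(A=1, B=5) − P(A=1)P(B=5) = 0.058 − 0.295×0.168 = 0.008.

0.008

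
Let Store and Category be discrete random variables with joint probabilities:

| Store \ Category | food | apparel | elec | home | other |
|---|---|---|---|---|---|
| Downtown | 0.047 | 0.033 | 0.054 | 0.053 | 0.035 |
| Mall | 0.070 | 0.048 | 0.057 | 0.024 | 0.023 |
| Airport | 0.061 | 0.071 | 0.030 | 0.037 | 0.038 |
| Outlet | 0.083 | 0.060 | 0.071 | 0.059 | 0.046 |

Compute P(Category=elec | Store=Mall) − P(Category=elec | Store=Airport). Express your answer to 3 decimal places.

P(Store=Mall) = 0.070 + 0.048 + 0.057 + 0.024 + 0.023 = 0.222; P(Category=elec | Store=Mall) = 0.057/0.222 = 0.2568.
P(Store=Airport) = 0.061 + 0.071 + 0.030 + 0.037 + 0.038 = 0.237; P(Category=elec | Store=Airport) = 0.030/0.237 = 0.1266.
Difference = 0.130.

0.130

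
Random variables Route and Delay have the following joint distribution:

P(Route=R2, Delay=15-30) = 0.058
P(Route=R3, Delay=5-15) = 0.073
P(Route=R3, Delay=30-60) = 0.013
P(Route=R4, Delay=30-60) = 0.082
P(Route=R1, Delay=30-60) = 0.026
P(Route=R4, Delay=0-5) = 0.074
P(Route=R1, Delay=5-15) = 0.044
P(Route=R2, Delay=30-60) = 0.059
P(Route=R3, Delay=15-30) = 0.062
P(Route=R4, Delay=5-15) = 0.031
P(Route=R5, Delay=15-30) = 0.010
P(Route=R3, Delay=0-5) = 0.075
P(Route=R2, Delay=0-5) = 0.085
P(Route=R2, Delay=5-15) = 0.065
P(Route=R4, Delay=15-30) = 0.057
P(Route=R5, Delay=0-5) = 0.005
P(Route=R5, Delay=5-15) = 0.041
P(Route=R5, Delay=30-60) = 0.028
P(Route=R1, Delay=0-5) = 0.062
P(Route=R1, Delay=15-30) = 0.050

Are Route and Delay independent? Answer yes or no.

no

P(Route=R3) = 0.223 and P(Delay=30-60) = 0.208, so their product is 0.04638, but P(Route=R3, Delay=30-60) = 0.013. Since these differ, Route and Delay are not independent.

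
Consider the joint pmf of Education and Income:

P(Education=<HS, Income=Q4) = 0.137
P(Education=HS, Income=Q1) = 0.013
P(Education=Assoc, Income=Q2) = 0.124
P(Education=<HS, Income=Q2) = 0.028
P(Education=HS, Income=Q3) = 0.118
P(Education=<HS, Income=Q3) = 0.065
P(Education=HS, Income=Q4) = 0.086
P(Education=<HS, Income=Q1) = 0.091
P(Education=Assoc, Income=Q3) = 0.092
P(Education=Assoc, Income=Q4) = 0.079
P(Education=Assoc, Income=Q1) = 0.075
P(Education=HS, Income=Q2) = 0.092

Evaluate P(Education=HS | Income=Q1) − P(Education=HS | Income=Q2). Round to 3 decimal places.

P(Income=Q1) = 0.091 + 0.013 + 0.075 = 0.179; P(Education=HS | Income=Q1) = 0.013/0.179 = 0.0726.
P(Income=Q2) = 0.028 + 0.092 + 0.124 = 0.244; P(Education=HS | Income=Q2) = 0.092/0.244 = 0.3770.
Difference = -0.304.

-0.304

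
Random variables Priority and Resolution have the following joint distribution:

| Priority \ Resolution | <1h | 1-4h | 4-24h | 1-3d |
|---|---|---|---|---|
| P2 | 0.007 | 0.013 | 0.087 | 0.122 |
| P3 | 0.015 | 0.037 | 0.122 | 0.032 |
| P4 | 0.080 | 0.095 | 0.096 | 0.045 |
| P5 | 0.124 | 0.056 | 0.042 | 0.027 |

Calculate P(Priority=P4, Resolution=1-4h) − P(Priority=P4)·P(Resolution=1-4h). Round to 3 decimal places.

0.031

P(Priority=P4) = 0.080 + 0.095 + 0.096 + 0.045 = 0.316.
P(Resolution=1-4h) = 0.013 + 0.037 + 0.095 + 0.056 = 0.201.
P(Priority=P4, Resolution=1-4h) − P(Priority=P4)P(Resolution=1-4h) = 0.095 − 0.316×0.201 = 0.031.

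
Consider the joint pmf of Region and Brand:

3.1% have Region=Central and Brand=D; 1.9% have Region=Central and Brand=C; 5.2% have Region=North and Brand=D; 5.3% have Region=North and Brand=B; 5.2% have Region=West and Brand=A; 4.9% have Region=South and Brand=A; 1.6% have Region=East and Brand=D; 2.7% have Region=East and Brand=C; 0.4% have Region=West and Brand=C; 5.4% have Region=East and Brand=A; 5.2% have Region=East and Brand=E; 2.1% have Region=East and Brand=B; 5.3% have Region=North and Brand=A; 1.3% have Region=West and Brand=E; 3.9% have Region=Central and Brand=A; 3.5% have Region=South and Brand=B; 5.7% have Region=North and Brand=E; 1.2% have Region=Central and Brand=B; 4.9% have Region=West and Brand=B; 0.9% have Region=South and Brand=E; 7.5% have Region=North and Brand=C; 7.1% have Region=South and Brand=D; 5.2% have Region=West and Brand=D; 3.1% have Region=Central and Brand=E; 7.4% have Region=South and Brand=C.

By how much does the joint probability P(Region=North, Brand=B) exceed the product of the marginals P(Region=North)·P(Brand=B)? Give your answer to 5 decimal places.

0.00370

P(Region=North) = 0.053 + 0.053 + 0.075 + 0.052 + 0.057 = 0.290.
P(Brand=B) = 0.053 + 0.035 + 0.021 + 0.049 + 0.012 = 0.170.
P(Region=North, Brand=B) − P(Region=North)P(Brand=B) = 0.053 − 0.290×0.170 = 0.00370.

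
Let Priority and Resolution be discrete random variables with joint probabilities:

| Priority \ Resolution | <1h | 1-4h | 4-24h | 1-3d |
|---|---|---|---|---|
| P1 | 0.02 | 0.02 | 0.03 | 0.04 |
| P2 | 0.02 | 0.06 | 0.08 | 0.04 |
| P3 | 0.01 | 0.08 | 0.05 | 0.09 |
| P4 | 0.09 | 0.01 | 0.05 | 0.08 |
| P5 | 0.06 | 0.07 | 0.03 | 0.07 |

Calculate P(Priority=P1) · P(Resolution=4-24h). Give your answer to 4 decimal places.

P(Priority=P1) = 0.02 + 0.02 + 0.03 + 0.04 = 0.11.
P(Resolution=4-24h) = 0.03 + 0.08 + 0.05 + 0.05 + 0.03 = 0.24.
Product: 0.11 × 0.24 = 0.0264.

0.0264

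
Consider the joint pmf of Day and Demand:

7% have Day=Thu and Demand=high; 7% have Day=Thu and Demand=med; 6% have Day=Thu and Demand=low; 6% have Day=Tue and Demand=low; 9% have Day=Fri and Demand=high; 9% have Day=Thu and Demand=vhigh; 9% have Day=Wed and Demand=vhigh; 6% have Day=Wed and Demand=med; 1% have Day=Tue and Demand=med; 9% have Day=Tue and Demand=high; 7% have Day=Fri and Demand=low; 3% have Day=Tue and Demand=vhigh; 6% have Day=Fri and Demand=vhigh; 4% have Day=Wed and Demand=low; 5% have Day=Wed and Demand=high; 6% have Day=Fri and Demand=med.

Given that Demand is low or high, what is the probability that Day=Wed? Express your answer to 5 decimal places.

P(Demand=low) = 0.06 + 0.04 + 0.06 + 0.07 = 0.23.
P(Demand=high) = 0.09 + 0.05 + 0.07 + 0.09 = 0.30.
P(Demand ∈ {low, high}) = 0.23 + 0.30 = 0.53; P(Day=Wed, Demand ∈ {low, high}) = 0.04 + 0.05 = 0.09.
P(Day=Wed | Demand ∈ {low, high}) = 0.09/0.53 = 0.16981.

0.16981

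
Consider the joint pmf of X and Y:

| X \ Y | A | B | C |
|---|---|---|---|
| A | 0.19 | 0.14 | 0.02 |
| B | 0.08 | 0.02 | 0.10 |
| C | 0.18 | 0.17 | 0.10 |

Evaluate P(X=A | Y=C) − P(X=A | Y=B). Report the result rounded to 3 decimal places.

-0.333

P(Y=C) = 0.02 + 0.10 + 0.10 = 0.22; P(X=A | Y=C) = 0.02/0.22 = 0.0909.
P(Y=B) = 0.14 + 0.02 + 0.17 = 0.33; P(X=A | Y=B) = 0.14/0.33 = 0.4242.
Difference = -0.333.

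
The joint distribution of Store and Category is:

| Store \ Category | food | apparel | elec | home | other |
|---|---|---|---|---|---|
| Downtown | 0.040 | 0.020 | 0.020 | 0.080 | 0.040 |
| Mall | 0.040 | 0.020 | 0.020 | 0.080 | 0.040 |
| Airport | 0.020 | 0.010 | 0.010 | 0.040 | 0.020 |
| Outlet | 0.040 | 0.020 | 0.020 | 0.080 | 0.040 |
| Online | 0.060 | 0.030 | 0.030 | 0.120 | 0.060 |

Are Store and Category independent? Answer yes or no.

yes

Every cell satisfies P(Store,Category) = P(Store)·P(Category). For instance P(Store=Outlet) = 0.200, P(Category=other) = 0.200, and 0.200×0.200 = 0.040 matches the joint entry. So Store and Category are independent.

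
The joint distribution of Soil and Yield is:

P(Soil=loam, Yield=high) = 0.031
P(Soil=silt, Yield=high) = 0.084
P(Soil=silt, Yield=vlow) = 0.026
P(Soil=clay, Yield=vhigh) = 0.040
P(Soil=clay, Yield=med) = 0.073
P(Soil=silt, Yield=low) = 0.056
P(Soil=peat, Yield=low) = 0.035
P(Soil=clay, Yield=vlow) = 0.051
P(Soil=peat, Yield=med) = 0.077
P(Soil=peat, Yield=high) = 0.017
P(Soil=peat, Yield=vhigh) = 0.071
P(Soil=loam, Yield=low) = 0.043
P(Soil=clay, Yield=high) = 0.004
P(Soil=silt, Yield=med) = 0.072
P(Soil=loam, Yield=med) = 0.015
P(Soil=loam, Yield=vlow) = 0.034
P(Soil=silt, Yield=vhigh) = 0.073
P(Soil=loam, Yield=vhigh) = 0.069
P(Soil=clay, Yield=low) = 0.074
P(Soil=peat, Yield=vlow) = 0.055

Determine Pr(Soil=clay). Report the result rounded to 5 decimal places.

P(Soil=clay) = 0.051 + 0.074 + 0.073 + 0.004 + 0.040 = 0.242.

0.24200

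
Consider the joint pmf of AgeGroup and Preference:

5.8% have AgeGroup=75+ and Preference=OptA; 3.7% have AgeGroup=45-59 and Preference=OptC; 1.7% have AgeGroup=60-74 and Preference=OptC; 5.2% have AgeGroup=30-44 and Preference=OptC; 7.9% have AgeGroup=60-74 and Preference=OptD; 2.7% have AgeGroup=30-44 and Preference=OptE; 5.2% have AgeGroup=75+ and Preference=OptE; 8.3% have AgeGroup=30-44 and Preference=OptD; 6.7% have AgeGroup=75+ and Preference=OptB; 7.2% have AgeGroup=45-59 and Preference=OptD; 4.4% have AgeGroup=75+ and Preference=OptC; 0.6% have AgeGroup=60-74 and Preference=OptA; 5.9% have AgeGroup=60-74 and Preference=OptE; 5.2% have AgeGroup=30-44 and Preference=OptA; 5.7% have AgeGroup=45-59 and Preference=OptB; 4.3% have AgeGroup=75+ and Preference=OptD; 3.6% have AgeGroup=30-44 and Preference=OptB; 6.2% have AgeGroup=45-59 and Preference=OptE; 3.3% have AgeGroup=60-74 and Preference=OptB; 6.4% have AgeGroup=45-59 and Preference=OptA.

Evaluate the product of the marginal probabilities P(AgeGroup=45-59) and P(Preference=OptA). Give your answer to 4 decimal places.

P(AgeGroup=45-59) = 0.064 + 0.057 + 0.037 + 0.072 + 0.062 = 0.292.
P(Preference=OptA) = 0.052 + 0.064 + 0.006 + 0.058 = 0.180.
Product: 0.292 × 0.180 = 0.0526.

0.0526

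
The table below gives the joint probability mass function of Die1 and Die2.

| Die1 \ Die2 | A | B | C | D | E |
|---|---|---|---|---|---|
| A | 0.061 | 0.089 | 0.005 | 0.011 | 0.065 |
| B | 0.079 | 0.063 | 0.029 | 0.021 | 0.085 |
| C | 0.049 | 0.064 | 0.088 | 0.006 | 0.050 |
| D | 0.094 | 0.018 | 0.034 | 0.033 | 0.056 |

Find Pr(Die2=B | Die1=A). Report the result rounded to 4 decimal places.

0.3853

P(Die1=A) = 0.061 + 0.089 + 0.005 + 0.011 + 0.065 = 0.231.
P(Die2=B | Die1=A) = 0.089/0.231 = 0.3853.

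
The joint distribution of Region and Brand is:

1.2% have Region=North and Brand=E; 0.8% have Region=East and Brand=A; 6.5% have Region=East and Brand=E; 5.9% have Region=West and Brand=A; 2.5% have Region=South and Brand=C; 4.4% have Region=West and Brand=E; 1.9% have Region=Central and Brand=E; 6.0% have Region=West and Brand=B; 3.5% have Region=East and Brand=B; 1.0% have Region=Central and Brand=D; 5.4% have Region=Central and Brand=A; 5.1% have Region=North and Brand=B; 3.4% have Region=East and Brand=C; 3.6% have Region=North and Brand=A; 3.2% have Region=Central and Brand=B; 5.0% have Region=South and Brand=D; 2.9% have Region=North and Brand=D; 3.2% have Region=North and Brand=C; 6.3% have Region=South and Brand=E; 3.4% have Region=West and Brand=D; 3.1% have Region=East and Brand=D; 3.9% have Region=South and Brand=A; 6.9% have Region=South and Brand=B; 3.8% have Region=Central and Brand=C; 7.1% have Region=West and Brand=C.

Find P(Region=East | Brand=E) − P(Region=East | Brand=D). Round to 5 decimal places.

0.11890

P(Brand=E) = 0.012 + 0.063 + 0.065 + 0.044 + 0.019 = 0.203; P(Region=East | Brand=E) = 0.065/0.203 = 0.320197.
P(Brand=D) = 0.029 + 0.050 + 0.031 + 0.034 + 0.010 = 0.154; P(Region=East | Brand=D) = 0.031/0.154 = 0.201299.
Difference = 0.11890.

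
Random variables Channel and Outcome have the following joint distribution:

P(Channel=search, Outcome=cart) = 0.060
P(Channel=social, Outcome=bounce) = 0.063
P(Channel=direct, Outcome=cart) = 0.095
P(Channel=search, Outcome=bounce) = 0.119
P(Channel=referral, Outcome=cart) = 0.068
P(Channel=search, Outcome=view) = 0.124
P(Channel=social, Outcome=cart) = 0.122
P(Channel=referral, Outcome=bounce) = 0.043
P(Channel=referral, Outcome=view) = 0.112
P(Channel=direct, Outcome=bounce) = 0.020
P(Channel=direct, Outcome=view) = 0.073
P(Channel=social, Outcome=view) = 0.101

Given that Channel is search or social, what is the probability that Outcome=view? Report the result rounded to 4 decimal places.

0.3820

P(Channel=search) = 0.119 + 0.124 + 0.060 = 0.303.
P(Channel=social) = 0.063 + 0.101 + 0.122 = 0.286.
P(Channel ∈ {search, social}) = 0.303 + 0.286 = 0.589; P(Outcome=view, Channel ∈ {search, social}) = 0.124 + 0.101 = 0.225.
P(Outcome=view | Channel ∈ {search, social}) = 0.225/0.589 = 0.3820.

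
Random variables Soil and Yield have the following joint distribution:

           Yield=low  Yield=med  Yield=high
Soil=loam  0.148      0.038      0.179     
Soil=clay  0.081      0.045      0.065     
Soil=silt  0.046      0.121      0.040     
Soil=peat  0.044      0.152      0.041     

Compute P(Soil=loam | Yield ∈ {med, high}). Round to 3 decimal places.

0.319

P(Yield=med) = 0.038 + 0.045 + 0.121 + 0.152 = 0.356.
P(Yield=high) = 0.179 + 0.065 + 0.040 + 0.041 = 0.325.
P(Yield ∈ {med, high}) = 0.356 + 0.325 = 0.681; P(Soil=loam, Yield ∈ {med, high}) = 0.038 + 0.179 = 0.217.
P(Soil=loam | Yield ∈ {med, high}) = 0.217/0.681 = 0.319.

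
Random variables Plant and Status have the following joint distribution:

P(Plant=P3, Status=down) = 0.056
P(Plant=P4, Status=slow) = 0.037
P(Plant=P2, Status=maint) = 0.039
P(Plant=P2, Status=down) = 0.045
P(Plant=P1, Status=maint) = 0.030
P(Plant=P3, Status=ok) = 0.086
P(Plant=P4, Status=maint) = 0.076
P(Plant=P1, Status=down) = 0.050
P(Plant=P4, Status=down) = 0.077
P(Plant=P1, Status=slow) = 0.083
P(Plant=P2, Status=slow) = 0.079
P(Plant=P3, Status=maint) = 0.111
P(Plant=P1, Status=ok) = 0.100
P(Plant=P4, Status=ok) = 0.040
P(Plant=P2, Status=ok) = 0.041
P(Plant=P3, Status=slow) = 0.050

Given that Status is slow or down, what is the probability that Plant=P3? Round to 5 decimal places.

0.22222

P(Status=slow) = 0.083 + 0.079 + 0.050 + 0.037 = 0.249.
P(Status=down) = 0.050 + 0.045 + 0.056 + 0.077 = 0.228.
P(Status ∈ {slow, down}) = 0.249 + 0.228 = 0.477; P(Plant=P3, Status ∈ {slow, down}) = 0.050 + 0.056 = 0.106.
P(Plant=P3 | Status ∈ {slow, down}) = 0.106/0.477 = 0.22222.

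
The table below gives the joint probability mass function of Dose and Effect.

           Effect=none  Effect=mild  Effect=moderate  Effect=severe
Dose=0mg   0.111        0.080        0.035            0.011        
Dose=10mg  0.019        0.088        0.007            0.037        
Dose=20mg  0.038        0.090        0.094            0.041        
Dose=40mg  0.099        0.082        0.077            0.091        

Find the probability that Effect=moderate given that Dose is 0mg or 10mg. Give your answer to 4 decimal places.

P(Dose=0mg) = 0.111 + 0.080 + 0.035 + 0.011 = 0.237.
P(Dose=10mg) = 0.019 + 0.088 + 0.007 + 0.037 = 0.151.
P(Dose ∈ {0mg, 10mg}) = 0.237 + 0.151 = 0.388; P(Effect=moderate, Dose ∈ {0mg, 10mg}) = 0.035 + 0.007 = 0.042.
P(Effect=moderate | Dose ∈ {0mg, 10mg}) = 0.042/0.388 = 0.1082.

0.1082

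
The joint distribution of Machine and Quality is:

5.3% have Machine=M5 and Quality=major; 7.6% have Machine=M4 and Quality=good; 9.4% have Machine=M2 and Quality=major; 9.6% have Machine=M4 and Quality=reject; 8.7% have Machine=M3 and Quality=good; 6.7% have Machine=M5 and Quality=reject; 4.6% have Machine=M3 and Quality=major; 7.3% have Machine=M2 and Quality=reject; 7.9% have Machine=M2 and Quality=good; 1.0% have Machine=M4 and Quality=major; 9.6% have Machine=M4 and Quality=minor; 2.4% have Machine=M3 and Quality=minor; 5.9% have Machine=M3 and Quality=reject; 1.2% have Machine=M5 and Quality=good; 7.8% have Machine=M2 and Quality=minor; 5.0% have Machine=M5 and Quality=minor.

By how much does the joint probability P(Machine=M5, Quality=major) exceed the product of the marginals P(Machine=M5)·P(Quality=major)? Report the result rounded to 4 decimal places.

0.0161

P(Machine=M5) = 0.012 + 0.050 + 0.053 + 0.067 = 0.182.
P(Quality=major) = 0.094 + 0.046 + 0.010 + 0.053 = 0.203.
P(Machine=M5, Quality=major) − P(Machine=M5)P(Quality=major) = 0.053 − 0.182×0.203 = 0.0161.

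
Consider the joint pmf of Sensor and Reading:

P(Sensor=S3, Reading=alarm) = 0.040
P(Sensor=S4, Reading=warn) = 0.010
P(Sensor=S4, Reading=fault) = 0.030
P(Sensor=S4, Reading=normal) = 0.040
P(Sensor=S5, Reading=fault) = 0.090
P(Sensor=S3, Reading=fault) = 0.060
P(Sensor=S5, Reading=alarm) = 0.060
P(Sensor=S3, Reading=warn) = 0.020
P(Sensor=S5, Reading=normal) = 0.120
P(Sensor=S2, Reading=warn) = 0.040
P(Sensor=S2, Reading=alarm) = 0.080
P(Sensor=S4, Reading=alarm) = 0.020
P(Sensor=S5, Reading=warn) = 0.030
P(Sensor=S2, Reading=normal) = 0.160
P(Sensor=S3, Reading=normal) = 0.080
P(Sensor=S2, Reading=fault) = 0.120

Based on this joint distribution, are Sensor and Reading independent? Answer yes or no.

Every cell satisfies P(Sensor,Reading) = P(Sensor)·P(Reading). For instance P(Sensor=S2) = 0.400, P(Reading=normal) = 0.400, and 0.400×0.400 = 0.160 matches the joint entry. So Sensor and Reading are independent.

yes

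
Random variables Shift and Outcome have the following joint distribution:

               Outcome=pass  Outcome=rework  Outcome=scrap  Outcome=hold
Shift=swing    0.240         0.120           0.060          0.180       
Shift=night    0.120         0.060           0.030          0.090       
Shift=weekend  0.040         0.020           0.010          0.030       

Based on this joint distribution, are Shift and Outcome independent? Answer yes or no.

Every cell satisfies P(Shift,Outcome) = P(Shift)·P(Outcome). For instance P(Shift=night) = 0.300, P(Outcome=rework) = 0.200, and 0.300×0.200 = 0.060 matches the joint entry. So Shift and Outcome are independent.

yes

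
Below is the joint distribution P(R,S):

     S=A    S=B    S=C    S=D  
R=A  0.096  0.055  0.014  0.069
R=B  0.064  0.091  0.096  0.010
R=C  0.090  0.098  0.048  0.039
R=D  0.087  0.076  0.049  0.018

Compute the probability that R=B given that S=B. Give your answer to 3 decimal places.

P(S=B) = 0.055 + 0.091 + 0.098 + 0.076 = 0.320.
P(R=B | S=B) = 0.091/0.320 = 0.284.

0.284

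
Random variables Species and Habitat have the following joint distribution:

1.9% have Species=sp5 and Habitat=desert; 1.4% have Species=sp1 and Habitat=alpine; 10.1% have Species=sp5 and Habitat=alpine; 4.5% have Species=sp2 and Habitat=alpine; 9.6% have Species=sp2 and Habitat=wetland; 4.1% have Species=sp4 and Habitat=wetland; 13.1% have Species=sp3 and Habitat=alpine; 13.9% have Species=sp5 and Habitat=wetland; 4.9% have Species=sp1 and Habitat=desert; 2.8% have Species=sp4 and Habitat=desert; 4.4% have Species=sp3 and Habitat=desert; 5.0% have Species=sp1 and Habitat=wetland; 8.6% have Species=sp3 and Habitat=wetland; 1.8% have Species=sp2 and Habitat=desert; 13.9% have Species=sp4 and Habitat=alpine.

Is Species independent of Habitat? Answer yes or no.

no

P(Species=sp4) = 0.208 and P(Habitat=alpine) = 0.430, so their product is 0.08944, but P(Species=sp4, Habitat=alpine) = 0.139. Since these differ, Species and Habitat are not independent.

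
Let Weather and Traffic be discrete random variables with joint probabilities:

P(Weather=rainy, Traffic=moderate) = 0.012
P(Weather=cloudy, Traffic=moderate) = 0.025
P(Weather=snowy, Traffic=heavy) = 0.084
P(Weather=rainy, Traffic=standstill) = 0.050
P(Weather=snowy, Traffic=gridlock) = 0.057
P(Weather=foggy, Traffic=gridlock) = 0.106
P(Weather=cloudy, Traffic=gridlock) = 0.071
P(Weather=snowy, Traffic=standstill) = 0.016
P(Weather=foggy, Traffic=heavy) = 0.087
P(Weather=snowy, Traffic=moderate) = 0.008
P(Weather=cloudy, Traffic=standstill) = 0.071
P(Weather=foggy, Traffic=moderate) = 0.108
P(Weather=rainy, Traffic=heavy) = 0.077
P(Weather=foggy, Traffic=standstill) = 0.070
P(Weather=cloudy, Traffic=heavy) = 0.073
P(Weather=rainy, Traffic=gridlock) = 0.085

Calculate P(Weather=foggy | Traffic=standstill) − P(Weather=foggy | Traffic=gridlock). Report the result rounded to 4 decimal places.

0.0059

P(Traffic=standstill) = 0.071 + 0.050 + 0.016 + 0.070 = 0.207; P(Weather=foggy | Traffic=standstill) = 0.070/0.207 = 0.33816.
P(Traffic=gridlock) = 0.071 + 0.085 + 0.057 + 0.106 = 0.319; P(Weather=foggy | Traffic=gridlock) = 0.106/0.319 = 0.33229.
Difference = 0.0059.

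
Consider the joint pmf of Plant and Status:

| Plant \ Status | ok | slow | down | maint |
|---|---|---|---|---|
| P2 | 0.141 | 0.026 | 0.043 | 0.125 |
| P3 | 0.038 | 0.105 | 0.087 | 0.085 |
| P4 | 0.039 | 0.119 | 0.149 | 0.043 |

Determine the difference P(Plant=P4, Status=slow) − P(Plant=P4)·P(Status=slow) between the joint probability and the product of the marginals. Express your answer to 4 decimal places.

0.0315

P(Plant=P4) = 0.039 + 0.119 + 0.149 + 0.043 = 0.350.
P(Status=slow) = 0.026 + 0.105 + 0.119 = 0.250.
P(Plant=P4, Status=slow) − P(Plant=P4)P(Status=slow) = 0.119 − 0.350×0.250 = 0.0315.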